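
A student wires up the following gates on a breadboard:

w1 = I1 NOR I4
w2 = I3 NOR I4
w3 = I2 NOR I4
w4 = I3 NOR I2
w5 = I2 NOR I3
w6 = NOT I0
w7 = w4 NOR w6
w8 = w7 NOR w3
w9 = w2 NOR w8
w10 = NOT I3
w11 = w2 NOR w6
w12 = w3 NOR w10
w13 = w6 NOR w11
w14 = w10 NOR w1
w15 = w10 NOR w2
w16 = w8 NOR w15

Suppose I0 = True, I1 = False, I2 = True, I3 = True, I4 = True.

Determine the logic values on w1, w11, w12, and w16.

w1 = I1 NOR I4 = False NOR True = False
w2 = I3 NOR I4 = True NOR True = False
w3 = I2 NOR I4 = True NOR True = False
w4 = I3 NOR I2 = True NOR True = False
w6 = NOT I0 = NOT True = False
w7 = w4 NOR w6 = False NOR False = True
w8 = w7 NOR w3 = True NOR False = False
w10 = NOT I3 = NOT True = False
w11 = w2 NOR w6 = False NOR False = True
w12 = w3 NOR w10 = False NOR False = True
w15 = w10 NOR w2 = False NOR False = True
w16 = w8 NOR w15 = False NOR True = False

w1 = False, w11 = True, w12 = True, w16 = False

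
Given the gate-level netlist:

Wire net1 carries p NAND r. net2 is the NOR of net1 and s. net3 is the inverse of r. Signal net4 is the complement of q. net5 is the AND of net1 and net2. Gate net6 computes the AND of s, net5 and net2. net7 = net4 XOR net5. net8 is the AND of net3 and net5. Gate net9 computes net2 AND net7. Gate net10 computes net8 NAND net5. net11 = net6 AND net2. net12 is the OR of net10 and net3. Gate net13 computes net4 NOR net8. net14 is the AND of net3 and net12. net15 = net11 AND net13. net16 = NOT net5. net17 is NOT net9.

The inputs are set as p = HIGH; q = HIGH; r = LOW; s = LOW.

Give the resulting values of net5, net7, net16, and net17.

net5 = LOW; net7 = LOW; net16 = HIGH; net17 = HIGH

net1 = p NAND r = HIGH NAND LOW = HIGH
net2 = net1 NOR s = HIGH NOR LOW = LOW
net4 = NOT q = NOT HIGH = LOW
net5 = net1 AND net2 = HIGH AND LOW = LOW
net7 = net4 XOR net5 = LOW XOR LOW = LOW
net9 = net2 AND net7 = LOW AND LOW = LOW
net16 = NOT net5 = NOT LOW = HIGH
net17 = NOT net9 = NOT LOW = HIGH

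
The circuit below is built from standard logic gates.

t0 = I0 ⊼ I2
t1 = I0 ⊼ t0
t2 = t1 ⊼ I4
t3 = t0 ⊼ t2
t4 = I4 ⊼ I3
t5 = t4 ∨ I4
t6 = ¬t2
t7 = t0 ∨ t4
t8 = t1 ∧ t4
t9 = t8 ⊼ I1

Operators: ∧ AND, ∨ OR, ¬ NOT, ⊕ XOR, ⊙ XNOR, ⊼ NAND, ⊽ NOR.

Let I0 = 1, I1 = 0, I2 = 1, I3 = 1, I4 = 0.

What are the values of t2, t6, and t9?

t2 = 1, t6 = 0, t9 = 1

t0 = I0 NAND I2 = 1 NAND 1 = 0
t1 = I0 NAND t0 = 1 NAND 0 = 1
t2 = t1 NAND I4 = 1 NAND 0 = 1
t4 = I4 NAND I3 = 0 NAND 1 = 1
t6 = NOT t2 = NOT 1 = 0
t8 = t1 AND t4 = 1 AND 1 = 1
t9 = t8 NAND I1 = 1 NAND 0 = 1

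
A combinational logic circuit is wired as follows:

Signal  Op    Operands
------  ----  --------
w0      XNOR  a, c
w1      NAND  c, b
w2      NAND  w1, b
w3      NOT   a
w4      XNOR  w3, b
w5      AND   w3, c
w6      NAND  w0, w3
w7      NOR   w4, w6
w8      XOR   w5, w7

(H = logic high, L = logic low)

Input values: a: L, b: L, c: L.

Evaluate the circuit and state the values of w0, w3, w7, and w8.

w0 = a XNOR c = L XNOR L = H
w3 = NOT a = NOT L = H
w4 = w3 XNOR b = H XNOR L = L
w5 = w3 AND c = H AND L = L
w6 = w0 NAND w3 = H NAND H = L
w7 = w4 NOR w6 = L NOR L = H
w8 = w5 XOR w7 = L XOR H = H

w0 = H  w3 = H  w7 = H  w8 = H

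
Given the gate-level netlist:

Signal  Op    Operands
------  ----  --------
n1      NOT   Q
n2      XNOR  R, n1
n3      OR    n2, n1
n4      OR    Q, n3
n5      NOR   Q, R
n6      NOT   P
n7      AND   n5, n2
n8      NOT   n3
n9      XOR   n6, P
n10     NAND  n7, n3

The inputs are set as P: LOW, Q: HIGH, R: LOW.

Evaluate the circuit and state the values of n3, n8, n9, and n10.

n1 = NOT Q = NOT HIGH = LOW
n2 = R XNOR n1 = LOW XNOR LOW = HIGH
n3 = n2 OR n1 = HIGH OR LOW = HIGH
n5 = Q NOR R = HIGH NOR LOW = LOW
n6 = NOT P = NOT LOW = HIGH
n7 = n5 AND n2 = LOW AND HIGH = LOW
n8 = NOT n3 = NOT HIGH = LOW
n9 = n6 XOR P = HIGH XOR LOW = HIGH
n10 = n7 NAND n3 = LOW NAND HIGH = HIGH

n3 = HIGH, n8 = LOW, n9 = HIGH, n10 = HIGH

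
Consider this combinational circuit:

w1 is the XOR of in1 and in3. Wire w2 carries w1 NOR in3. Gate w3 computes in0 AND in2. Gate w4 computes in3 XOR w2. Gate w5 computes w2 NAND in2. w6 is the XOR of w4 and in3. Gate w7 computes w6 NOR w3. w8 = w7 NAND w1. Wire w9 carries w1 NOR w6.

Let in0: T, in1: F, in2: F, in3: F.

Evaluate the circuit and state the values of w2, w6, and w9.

w1 = in1 XOR in3 = F XOR F = F
w2 = w1 NOR in3 = F NOR F = T
w4 = in3 XOR w2 = F XOR T = T
w6 = w4 XOR in3 = T XOR F = T
w9 = w1 NOR w6 = F NOR T = F

w2 = T  w6 = T  w9 = F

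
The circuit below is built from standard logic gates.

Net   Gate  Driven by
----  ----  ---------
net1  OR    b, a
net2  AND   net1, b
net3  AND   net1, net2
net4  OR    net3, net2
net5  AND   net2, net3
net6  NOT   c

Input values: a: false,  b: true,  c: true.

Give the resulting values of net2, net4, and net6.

net2 = true; net4 = true; net6 = false

net1 = b OR a = true OR false = true
net2 = net1 AND b = true AND true = true
net3 = net1 AND net2 = true AND true = true
net4 = net3 OR net2 = true OR true = true
net6 = NOT c = NOT true = false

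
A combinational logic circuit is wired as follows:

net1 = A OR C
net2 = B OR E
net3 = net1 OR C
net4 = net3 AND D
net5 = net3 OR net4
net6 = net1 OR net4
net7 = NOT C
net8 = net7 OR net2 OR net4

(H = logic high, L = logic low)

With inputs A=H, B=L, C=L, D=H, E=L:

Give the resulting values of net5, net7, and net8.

net1 = A OR C = H OR L = H
net2 = B OR E = L OR L = L
net3 = net1 OR C = H OR L = H
net4 = net3 AND D = H AND H = H
net5 = net3 OR net4 = H OR H = H
net7 = NOT C = NOT L = H
net8 = net7 OR net2 OR net4 = H OR L OR H = H

net5 = H; net7 = H; net8 = H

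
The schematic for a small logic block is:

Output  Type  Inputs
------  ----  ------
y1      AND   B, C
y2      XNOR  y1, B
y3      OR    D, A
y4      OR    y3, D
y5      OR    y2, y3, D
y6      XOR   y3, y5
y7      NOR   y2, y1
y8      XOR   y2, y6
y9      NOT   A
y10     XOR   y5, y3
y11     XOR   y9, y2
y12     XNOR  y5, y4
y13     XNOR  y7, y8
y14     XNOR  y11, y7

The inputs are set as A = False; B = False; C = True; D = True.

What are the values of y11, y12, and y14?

y1 = B AND C = False AND True = False
y2 = y1 XNOR B = False XNOR False = True
y3 = D OR A = True OR False = True
y4 = y3 OR D = True OR True = True
y5 = y2 OR y3 OR D = True OR True OR True = True
y7 = y2 NOR y1 = True NOR False = False
y9 = NOT A = NOT False = True
y11 = y9 XOR y2 = True XOR True = False
y12 = y5 XNOR y4 = True XNOR True = True
y14 = y11 XNOR y7 = False XNOR False = True

y11 = False  y12 = True  y14 = True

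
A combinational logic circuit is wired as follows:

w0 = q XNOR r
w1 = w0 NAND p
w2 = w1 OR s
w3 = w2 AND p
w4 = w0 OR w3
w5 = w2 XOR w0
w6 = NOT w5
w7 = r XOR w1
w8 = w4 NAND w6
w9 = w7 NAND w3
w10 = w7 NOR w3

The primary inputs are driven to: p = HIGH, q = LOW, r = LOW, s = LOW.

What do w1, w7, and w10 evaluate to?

w0 = q XNOR r = LOW XNOR LOW = HIGH
w1 = w0 NAND p = HIGH NAND HIGH = LOW
w2 = w1 OR s = LOW OR LOW = LOW
w3 = w2 AND p = LOW AND HIGH = LOW
w7 = r XOR w1 = LOW XOR LOW = LOW
w10 = w7 NOR w3 = LOW NOR LOW = HIGH

w1 = LOW, w7 = LOW, w10 = HIGH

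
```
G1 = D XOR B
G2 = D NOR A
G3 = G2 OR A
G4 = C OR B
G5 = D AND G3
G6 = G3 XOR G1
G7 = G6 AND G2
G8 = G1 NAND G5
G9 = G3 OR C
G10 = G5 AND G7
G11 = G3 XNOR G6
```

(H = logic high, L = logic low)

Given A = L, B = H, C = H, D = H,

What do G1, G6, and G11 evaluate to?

G1 = D XOR B = H XOR H = L
G2 = D NOR A = H NOR L = L
G3 = G2 OR A = L OR L = L
G6 = G3 XOR G1 = L XOR L = L
G11 = G3 XNOR G6 = L XNOR L = H

G1 = L, G6 = L, G11 = H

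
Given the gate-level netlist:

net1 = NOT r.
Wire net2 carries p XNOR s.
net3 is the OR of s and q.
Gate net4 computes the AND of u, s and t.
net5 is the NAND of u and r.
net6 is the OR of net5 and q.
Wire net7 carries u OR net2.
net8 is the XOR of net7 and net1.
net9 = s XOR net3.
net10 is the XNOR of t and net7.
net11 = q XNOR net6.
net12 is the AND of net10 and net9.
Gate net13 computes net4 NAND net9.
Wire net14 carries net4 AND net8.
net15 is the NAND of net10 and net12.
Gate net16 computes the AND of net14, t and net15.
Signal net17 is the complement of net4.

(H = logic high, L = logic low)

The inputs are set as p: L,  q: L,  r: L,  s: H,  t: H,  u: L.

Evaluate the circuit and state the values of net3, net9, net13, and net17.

net3 = H, net9 = L, net13 = H, net17 = H

net3 = s OR q = H OR L = H
net4 = u AND s AND t = L AND H AND H = L
net9 = s XOR net3 = H XOR H = L
net13 = net4 NAND net9 = L NAND L = H
net17 = NOT net4 = NOT L = H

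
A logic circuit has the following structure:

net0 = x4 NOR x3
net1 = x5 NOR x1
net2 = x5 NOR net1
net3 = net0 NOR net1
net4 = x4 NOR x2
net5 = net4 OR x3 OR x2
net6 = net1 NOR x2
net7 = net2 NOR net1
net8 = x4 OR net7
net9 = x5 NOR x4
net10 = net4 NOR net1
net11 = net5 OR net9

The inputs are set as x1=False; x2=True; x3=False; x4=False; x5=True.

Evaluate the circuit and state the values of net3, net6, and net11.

net0 = x4 NOR x3 = False NOR False = True
net1 = x5 NOR x1 = True NOR False = False
net3 = net0 NOR net1 = True NOR False = False
net4 = x4 NOR x2 = False NOR True = False
net5 = net4 OR x3 OR x2 = False OR False OR True = True
net6 = net1 NOR x2 = False NOR True = False
net9 = x5 NOR x4 = True NOR False = False
net11 = net5 OR net9 = True OR False = True

net3 = False, net6 = False, net11 = True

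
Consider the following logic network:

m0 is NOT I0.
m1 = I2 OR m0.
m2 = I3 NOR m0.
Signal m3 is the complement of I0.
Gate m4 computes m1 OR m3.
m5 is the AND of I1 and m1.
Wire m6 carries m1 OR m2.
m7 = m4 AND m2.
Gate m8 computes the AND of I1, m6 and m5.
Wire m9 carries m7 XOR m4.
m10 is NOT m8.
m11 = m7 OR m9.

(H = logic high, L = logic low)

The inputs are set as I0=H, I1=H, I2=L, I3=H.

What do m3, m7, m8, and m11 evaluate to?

m0 = NOT I0 = NOT H = L
m1 = I2 OR m0 = L OR L = L
m2 = I3 NOR m0 = H NOR L = L
m3 = NOT I0 = NOT H = L
m4 = m1 OR m3 = L OR L = L
m5 = I1 AND m1 = H AND L = L
m6 = m1 OR m2 = L OR L = L
m7 = m4 AND m2 = L AND L = L
m8 = I1 AND m6 AND m5 = H AND L AND L = L
m9 = m7 XOR m4 = L XOR L = L
m11 = m7 OR m9 = L OR L = L

m3 = L; m7 = L; m8 = L; m11 = L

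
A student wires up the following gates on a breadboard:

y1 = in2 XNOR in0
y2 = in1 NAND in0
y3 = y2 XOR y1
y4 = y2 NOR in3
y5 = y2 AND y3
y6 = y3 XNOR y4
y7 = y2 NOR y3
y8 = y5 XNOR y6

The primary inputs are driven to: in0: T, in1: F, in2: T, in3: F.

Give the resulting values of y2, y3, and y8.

y1 = in2 XNOR in0 = T XNOR T = T
y2 = in1 NAND in0 = F NAND T = T
y3 = y2 XOR y1 = T XOR T = F
y4 = y2 NOR in3 = T NOR F = F
y5 = y2 AND y3 = T AND F = F
y6 = y3 XNOR y4 = F XNOR F = T
y8 = y5 XNOR y6 = F XNOR T = F

y2 = T  y3 = F  y8 = F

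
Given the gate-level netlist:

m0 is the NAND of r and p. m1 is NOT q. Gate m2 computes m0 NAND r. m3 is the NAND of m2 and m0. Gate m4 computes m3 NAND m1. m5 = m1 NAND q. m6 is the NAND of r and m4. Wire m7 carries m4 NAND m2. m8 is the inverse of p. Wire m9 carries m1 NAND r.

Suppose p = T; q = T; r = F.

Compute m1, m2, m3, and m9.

m0 = r NAND p = F NAND T = T
m1 = NOT q = NOT T = F
m2 = m0 NAND r = T NAND F = T
m3 = m2 NAND m0 = T NAND T = F
m9 = m1 NAND r = F NAND F = T

m1 = F, m2 = T, m3 = F, m9 = T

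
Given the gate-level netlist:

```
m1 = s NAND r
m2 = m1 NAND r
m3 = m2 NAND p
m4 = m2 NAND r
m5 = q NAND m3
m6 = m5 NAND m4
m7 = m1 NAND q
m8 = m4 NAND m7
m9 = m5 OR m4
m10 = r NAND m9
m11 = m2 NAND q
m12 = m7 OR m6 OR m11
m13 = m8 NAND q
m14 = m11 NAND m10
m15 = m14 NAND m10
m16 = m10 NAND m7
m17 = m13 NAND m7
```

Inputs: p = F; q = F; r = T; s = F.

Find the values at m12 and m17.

m12 = T  m17 = F

m1 = s NAND r = F NAND T = T
m2 = m1 NAND r = T NAND T = F
m3 = m2 NAND p = F NAND F = T
m4 = m2 NAND r = F NAND T = T
m5 = q NAND m3 = F NAND T = T
m6 = m5 NAND m4 = T NAND T = F
m7 = m1 NAND q = T NAND F = T
m8 = m4 NAND m7 = T NAND T = F
m11 = m2 NAND q = F NAND F = T
m12 = m7 OR m6 OR m11 = T OR F OR T = T
m13 = m8 NAND q = F NAND F = T
m17 = m13 NAND m7 = T NAND T = F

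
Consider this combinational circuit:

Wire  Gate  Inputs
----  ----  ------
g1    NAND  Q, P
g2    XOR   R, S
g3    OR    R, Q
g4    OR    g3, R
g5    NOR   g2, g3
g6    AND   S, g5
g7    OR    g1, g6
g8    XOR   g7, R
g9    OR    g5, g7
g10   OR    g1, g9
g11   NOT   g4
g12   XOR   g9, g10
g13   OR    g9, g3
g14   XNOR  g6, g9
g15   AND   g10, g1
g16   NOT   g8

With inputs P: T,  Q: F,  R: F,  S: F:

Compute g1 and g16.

g1 = Q NAND P = F NAND T = T
g2 = R XOR S = F XOR F = F
g3 = R OR Q = F OR F = F
g5 = g2 NOR g3 = F NOR F = T
g6 = S AND g5 = F AND T = F
g7 = g1 OR g6 = T OR F = T
g8 = g7 XOR R = T XOR F = T
g16 = NOT g8 = NOT T = F

g1 = T; g16 = F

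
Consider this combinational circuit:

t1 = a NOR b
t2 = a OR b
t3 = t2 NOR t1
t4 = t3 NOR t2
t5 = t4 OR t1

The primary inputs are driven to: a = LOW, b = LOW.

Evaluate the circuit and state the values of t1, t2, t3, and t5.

t1 = HIGH  t2 = LOW  t3 = LOW  t5 = HIGH

t1 = a NOR b = LOW NOR LOW = HIGH
t2 = a OR b = LOW OR LOW = LOW
t3 = t2 NOR t1 = LOW NOR HIGH = LOW
t4 = t3 NOR t2 = LOW NOR LOW = HIGH
t5 = t4 OR t1 = HIGH OR HIGH = HIGH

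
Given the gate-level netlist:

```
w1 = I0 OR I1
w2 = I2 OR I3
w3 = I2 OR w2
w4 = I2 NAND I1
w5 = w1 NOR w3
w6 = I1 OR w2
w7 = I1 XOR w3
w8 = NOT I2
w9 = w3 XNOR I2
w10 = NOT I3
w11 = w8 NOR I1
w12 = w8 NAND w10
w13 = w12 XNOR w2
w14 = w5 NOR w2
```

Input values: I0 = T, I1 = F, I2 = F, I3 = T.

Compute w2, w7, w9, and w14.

w1 = I0 OR I1 = T OR F = T
w2 = I2 OR I3 = F OR T = T
w3 = I2 OR w2 = F OR T = T
w5 = w1 NOR w3 = T NOR T = F
w7 = I1 XOR w3 = F XOR T = T
w9 = w3 XNOR I2 = T XNOR F = F
w14 = w5 NOR w2 = F NOR T = F

w2 = T, w7 = T, w9 = F, w14 = F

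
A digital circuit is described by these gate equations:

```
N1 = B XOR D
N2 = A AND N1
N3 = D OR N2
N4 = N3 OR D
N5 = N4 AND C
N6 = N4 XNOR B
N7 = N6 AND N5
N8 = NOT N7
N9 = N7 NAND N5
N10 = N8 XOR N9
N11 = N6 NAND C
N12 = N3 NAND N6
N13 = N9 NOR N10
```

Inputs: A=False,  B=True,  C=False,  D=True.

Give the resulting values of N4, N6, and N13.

N1 = B XOR D = True XOR True = False
N2 = A AND N1 = False AND False = False
N3 = D OR N2 = True OR False = True
N4 = N3 OR D = True OR True = True
N5 = N4 AND C = True AND False = False
N6 = N4 XNOR B = True XNOR True = True
N7 = N6 AND N5 = True AND False = False
N8 = NOT N7 = NOT False = True
N9 = N7 NAND N5 = False NAND False = True
N10 = N8 XOR N9 = True XOR True = False
N13 = N9 NOR N10 = True NOR False = False

N4 = True  N6 = True  N13 = False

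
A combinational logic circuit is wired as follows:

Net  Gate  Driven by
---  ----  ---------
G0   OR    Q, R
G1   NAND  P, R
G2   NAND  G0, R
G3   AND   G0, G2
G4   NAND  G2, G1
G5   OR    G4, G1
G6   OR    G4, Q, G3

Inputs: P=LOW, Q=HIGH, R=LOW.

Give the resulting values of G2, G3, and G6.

G2 = HIGH  G3 = HIGH  G6 = HIGH

G0 = Q OR R = HIGH OR LOW = HIGH
G1 = P NAND R = LOW NAND LOW = HIGH
G2 = G0 NAND R = HIGH NAND LOW = HIGH
G3 = G0 AND G2 = HIGH AND HIGH = HIGH
G4 = G2 NAND G1 = HIGH NAND HIGH = LOW
G6 = G4 OR Q OR G3 = LOW OR HIGH OR HIGH = HIGH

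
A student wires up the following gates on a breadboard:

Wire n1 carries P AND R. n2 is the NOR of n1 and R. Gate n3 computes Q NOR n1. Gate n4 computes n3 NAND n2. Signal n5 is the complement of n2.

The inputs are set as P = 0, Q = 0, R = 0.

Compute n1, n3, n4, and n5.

n1 = P AND R = 0 AND 0 = 0
n2 = n1 NOR R = 0 NOR 0 = 1
n3 = Q NOR n1 = 0 NOR 0 = 1
n4 = n3 NAND n2 = 1 NAND 1 = 0
n5 = NOT n2 = NOT 1 = 0

n1 = 0  n3 = 1  n4 = 0  n5 = 0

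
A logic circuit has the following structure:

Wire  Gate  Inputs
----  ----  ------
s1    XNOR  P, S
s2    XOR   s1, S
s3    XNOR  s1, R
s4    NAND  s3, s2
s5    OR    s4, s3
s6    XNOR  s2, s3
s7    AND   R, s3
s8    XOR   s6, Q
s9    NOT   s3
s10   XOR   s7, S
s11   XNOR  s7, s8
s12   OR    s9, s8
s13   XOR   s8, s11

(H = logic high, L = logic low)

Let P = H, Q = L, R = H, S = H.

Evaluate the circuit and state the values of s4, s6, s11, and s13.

s4 = H  s6 = L  s11 = L  s13 = L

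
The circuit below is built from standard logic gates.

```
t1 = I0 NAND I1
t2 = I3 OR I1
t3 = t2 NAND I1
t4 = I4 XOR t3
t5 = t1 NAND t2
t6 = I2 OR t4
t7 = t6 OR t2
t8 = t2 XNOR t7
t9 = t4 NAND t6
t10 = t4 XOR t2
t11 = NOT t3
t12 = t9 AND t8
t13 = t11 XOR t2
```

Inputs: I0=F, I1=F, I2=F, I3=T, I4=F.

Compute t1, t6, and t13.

t1 = I0 NAND I1 = F NAND F = T
t2 = I3 OR I1 = T OR F = T
t3 = t2 NAND I1 = T NAND F = T
t4 = I4 XOR t3 = F XOR T = T
t6 = I2 OR t4 = F OR T = T
t11 = NOT t3 = NOT T = F
t13 = t11 XOR t2 = F XOR T = T

t1 = T; t6 = T; t13 = T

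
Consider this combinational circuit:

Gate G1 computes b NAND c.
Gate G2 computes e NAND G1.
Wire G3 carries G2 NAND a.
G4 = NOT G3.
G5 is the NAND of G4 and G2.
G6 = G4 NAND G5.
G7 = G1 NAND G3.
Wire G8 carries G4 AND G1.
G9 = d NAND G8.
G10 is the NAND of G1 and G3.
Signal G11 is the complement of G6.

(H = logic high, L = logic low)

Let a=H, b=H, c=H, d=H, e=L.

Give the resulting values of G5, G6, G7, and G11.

G5 = L, G6 = H, G7 = H, G11 = L

G1 = b NAND c = H NAND H = L
G2 = e NAND G1 = L NAND L = H
G3 = G2 NAND a = H NAND H = L
G4 = NOT G3 = NOT L = H
G5 = G4 NAND G2 = H NAND H = L
G6 = G4 NAND G5 = H NAND L = H
G7 = G1 NAND G3 = L NAND L = H
G11 = NOT G6 = NOT H = L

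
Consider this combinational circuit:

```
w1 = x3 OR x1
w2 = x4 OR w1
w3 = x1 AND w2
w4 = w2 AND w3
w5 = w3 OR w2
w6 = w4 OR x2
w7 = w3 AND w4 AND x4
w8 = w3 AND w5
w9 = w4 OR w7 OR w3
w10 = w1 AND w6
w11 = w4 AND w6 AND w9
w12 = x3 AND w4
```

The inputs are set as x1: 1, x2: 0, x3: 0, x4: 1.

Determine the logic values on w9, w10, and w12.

w9 = 1, w10 = 1, w12 = 0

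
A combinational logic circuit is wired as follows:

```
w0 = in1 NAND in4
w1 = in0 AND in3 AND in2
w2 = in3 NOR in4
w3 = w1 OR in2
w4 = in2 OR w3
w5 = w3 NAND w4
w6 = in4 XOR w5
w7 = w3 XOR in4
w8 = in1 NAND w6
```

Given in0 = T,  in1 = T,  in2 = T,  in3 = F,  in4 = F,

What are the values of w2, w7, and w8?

w2 = T  w7 = T  w8 = T

w1 = in0 AND in3 AND in2 = T AND F AND T = F
w2 = in3 NOR in4 = F NOR F = T
w3 = w1 OR in2 = F OR T = T
w4 = in2 OR w3 = T OR T = T
w5 = w3 NAND w4 = T NAND T = F
w6 = in4 XOR w5 = F XOR F = F
w7 = w3 XOR in4 = T XOR F = T
w8 = in1 NAND w6 = T NAND F = T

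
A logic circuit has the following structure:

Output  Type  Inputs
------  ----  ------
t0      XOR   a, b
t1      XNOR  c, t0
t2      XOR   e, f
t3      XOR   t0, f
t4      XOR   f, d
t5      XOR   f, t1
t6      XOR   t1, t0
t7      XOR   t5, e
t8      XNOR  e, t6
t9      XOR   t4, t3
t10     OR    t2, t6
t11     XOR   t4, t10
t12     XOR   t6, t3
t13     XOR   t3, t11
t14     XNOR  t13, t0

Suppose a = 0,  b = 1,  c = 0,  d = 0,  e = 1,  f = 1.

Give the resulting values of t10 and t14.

t0 = a XOR b = 0 XOR 1 = 1
t1 = c XNOR t0 = 0 XNOR 1 = 0
t2 = e XOR f = 1 XOR 1 = 0
t3 = t0 XOR f = 1 XOR 1 = 0
t4 = f XOR d = 1 XOR 0 = 1
t6 = t1 XOR t0 = 0 XOR 1 = 1
t10 = t2 OR t6 = 0 OR 1 = 1
t11 = t4 XOR t10 = 1 XOR 1 = 0
t13 = t3 XOR t11 = 0 XOR 0 = 0
t14 = t13 XNOR t0 = 0 XNOR 1 = 0

t10 = 1, t14 = 0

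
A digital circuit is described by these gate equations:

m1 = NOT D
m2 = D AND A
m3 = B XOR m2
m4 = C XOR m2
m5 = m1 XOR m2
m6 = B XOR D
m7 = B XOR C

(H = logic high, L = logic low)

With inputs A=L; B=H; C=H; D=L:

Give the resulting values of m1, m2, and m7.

m1 = NOT D = NOT L = H
m2 = D AND A = L AND L = L
m7 = B XOR C = H XOR H = L

m1 = H, m2 = L, m7 = L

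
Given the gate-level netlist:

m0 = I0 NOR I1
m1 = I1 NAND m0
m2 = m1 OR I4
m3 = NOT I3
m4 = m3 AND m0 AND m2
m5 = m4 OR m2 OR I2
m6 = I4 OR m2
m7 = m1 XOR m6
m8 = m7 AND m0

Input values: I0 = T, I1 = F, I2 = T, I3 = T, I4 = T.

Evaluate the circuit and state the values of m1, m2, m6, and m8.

m1 = T, m2 = T, m6 = T, m8 = F

m0 = I0 NOR I1 = T NOR F = F
m1 = I1 NAND m0 = F NAND F = T
m2 = m1 OR I4 = T OR T = T
m6 = I4 OR m2 = T OR T = T
m7 = m1 XOR m6 = T XOR T = F
m8 = m7 AND m0 = F AND F = F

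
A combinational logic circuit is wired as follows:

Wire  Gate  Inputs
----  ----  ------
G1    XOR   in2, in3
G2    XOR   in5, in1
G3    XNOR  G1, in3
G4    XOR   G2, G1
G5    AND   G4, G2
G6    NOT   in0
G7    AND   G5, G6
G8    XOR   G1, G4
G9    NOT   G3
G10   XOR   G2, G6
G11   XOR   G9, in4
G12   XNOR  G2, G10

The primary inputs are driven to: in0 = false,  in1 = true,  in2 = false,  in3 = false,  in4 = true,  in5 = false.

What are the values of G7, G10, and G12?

G1 = in2 XOR in3 = false XOR false = false
G2 = in5 XOR in1 = false XOR true = true
G4 = G2 XOR G1 = true XOR false = true
G5 = G4 AND G2 = true AND true = true
G6 = NOT in0 = NOT false = true
G7 = G5 AND G6 = true AND true = true
G10 = G2 XOR G6 = true XOR true = false
G12 = G2 XNOR G10 = true XNOR false = false

G7 = true; G10 = false; G12 = false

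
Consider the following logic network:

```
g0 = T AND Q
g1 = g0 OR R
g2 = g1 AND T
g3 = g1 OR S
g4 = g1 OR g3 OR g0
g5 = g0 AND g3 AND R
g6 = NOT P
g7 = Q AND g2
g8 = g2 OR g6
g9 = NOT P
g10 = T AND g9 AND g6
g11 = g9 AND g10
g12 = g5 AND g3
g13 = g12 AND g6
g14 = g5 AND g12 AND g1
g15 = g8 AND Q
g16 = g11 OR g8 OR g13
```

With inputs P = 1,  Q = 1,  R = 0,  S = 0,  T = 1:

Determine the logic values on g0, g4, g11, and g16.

g0 = T AND Q = 1 AND 1 = 1
g1 = g0 OR R = 1 OR 0 = 1
g2 = g1 AND T = 1 AND 1 = 1
g3 = g1 OR S = 1 OR 0 = 1
g4 = g1 OR g3 OR g0 = 1 OR 1 OR 1 = 1
g5 = g0 AND g3 AND R = 1 AND 1 AND 0 = 0
g6 = NOT P = NOT 1 = 0
g8 = g2 OR g6 = 1 OR 0 = 1
g9 = NOT P = NOT 1 = 0
g10 = T AND g9 AND g6 = 1 AND 0 AND 0 = 0
g11 = g9 AND g10 = 0 AND 0 = 0
g12 = g5 AND g3 = 0 AND 1 = 0
g13 = g12 AND g6 = 0 AND 0 = 0
g16 = g11 OR g8 OR g13 = 0 OR 1 OR 0 = 1

g0 = 1, g4 = 1, g11 = 0, g16 = 1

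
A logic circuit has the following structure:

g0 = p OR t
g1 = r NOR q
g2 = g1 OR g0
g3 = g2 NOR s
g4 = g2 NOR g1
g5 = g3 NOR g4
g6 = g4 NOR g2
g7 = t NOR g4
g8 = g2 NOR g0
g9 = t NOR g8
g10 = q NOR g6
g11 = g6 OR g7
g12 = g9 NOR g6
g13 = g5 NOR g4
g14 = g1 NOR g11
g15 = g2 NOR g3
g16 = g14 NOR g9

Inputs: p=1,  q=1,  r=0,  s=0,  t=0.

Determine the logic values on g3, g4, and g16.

g0 = p OR t = 1 OR 0 = 1
g1 = r NOR q = 0 NOR 1 = 0
g2 = g1 OR g0 = 0 OR 1 = 1
g3 = g2 NOR s = 1 NOR 0 = 0
g4 = g2 NOR g1 = 1 NOR 0 = 0
g6 = g4 NOR g2 = 0 NOR 1 = 0
g7 = t NOR g4 = 0 NOR 0 = 1
g8 = g2 NOR g0 = 1 NOR 1 = 0
g9 = t NOR g8 = 0 NOR 0 = 1
g11 = g6 OR g7 = 0 OR 1 = 1
g14 = g1 NOR g11 = 0 NOR 1 = 0
g16 = g14 NOR g9 = 0 NOR 1 = 0

g3 = 0; g4 = 0; g16 = 0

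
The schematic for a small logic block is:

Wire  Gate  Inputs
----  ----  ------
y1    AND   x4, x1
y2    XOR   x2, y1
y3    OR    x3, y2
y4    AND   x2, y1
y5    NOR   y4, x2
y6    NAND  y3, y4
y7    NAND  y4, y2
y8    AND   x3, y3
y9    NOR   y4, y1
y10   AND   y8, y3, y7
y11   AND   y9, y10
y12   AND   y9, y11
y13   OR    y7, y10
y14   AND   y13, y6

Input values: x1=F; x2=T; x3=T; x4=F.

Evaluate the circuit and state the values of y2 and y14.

y2 = T; y14 = T

y1 = x4 AND x1 = F AND F = F
y2 = x2 XOR y1 = T XOR F = T
y3 = x3 OR y2 = T OR T = T
y4 = x2 AND y1 = T AND F = F
y6 = y3 NAND y4 = T NAND F = T
y7 = y4 NAND y2 = F NAND T = T
y8 = x3 AND y3 = T AND T = T
y10 = y8 AND y3 AND y7 = T AND T AND T = T
y13 = y7 OR y10 = T OR T = T
y14 = y13 AND y6 = T AND T = T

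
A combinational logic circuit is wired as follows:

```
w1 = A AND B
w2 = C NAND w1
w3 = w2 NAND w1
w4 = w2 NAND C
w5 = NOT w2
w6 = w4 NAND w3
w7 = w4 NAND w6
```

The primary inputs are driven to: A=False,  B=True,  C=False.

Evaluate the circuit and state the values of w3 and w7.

w1 = A AND B = False AND True = False
w2 = C NAND w1 = False NAND False = True
w3 = w2 NAND w1 = True NAND False = True
w4 = w2 NAND C = True NAND False = True
w6 = w4 NAND w3 = True NAND True = False
w7 = w4 NAND w6 = True NAND False = True

w3 = True; w7 = True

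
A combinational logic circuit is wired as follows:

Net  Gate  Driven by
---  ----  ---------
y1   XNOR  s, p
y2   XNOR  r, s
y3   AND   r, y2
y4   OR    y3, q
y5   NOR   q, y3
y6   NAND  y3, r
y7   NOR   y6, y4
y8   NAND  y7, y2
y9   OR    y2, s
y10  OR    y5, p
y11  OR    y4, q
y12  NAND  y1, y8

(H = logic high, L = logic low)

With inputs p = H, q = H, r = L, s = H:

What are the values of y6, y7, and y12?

y6 = H, y7 = L, y12 = L

y1 = s XNOR p = H XNOR H = H
y2 = r XNOR s = L XNOR H = L
y3 = r AND y2 = L AND L = L
y4 = y3 OR q = L OR H = H
y6 = y3 NAND r = L NAND L = H
y7 = y6 NOR y4 = H NOR H = L
y8 = y7 NAND y2 = L NAND L = H
y12 = y1 NAND y8 = H NAND H = L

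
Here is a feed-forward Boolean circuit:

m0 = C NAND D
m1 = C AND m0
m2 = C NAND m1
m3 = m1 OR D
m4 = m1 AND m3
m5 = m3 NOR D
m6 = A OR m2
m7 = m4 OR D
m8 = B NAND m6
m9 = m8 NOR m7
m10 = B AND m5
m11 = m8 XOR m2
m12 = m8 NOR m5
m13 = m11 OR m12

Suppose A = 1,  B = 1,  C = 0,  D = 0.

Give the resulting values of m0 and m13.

m0 = 1, m13 = 1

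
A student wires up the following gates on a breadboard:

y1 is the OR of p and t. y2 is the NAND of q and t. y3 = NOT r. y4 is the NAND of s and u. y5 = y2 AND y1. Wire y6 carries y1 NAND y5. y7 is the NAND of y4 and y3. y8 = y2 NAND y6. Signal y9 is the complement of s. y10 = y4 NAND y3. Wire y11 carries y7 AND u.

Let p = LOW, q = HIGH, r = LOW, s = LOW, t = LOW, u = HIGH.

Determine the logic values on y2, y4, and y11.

y2 = HIGH, y4 = HIGH, y11 = LOW

y2 = q NAND t = HIGH NAND LOW = HIGH
y3 = NOT r = NOT LOW = HIGH
y4 = s NAND u = LOW NAND HIGH = HIGH
y7 = y4 NAND y3 = HIGH NAND HIGH = LOW
y11 = y7 AND u = LOW AND HIGH = LOW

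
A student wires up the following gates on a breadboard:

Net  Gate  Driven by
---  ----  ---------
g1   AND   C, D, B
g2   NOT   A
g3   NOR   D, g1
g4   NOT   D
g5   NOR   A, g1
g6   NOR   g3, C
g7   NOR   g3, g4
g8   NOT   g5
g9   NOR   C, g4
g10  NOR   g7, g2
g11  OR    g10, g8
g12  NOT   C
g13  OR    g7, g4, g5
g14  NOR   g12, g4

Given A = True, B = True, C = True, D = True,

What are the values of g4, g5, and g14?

g1 = C AND D AND B = True AND True AND True = True
g4 = NOT D = NOT True = False
g5 = A NOR g1 = True NOR True = False
g12 = NOT C = NOT True = False
g14 = g12 NOR g4 = False NOR False = True

g4 = False  g5 = False  g14 = True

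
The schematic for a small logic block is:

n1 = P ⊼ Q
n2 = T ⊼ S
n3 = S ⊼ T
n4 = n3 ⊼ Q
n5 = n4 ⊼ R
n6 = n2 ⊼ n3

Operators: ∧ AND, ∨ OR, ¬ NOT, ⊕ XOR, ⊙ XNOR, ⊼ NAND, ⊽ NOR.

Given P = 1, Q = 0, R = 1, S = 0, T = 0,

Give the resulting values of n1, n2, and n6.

n1 = 1; n2 = 1; n6 = 0

n1 = P NAND Q = 1 NAND 0 = 1
n2 = T NAND S = 0 NAND 0 = 1
n3 = S NAND T = 0 NAND 0 = 1
n6 = n2 NAND n3 = 1 NAND 1 = 0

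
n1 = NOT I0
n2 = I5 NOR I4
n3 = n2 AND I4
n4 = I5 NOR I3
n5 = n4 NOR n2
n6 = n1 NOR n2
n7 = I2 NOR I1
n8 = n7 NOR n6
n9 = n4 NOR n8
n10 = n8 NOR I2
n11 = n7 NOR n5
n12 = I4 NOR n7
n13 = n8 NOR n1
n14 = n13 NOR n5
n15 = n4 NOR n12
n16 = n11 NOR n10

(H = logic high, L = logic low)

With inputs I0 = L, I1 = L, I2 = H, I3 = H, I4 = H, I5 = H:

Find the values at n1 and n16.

n1 = H, n16 = H

n1 = NOT I0 = NOT L = H
n2 = I5 NOR I4 = H NOR H = L
n4 = I5 NOR I3 = H NOR H = L
n5 = n4 NOR n2 = L NOR L = H
n6 = n1 NOR n2 = H NOR L = L
n7 = I2 NOR I1 = H NOR L = L
n8 = n7 NOR n6 = L NOR L = H
n10 = n8 NOR I2 = H NOR H = L
n11 = n7 NOR n5 = L NOR H = L
n16 = n11 NOR n10 = L NOR L = H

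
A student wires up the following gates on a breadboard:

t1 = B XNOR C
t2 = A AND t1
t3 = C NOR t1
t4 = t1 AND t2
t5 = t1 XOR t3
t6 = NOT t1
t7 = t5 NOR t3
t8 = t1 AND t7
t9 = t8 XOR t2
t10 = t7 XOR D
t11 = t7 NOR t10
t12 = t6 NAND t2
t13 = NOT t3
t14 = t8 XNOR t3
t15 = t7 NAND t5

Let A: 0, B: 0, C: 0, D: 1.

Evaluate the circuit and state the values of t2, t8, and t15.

t1 = B XNOR C = 0 XNOR 0 = 1
t2 = A AND t1 = 0 AND 1 = 0
t3 = C NOR t1 = 0 NOR 1 = 0
t5 = t1 XOR t3 = 1 XOR 0 = 1
t7 = t5 NOR t3 = 1 NOR 0 = 0
t8 = t1 AND t7 = 1 AND 0 = 0
t15 = t7 NAND t5 = 0 NAND 1 = 1

t2 = 0, t8 = 0, t15 = 1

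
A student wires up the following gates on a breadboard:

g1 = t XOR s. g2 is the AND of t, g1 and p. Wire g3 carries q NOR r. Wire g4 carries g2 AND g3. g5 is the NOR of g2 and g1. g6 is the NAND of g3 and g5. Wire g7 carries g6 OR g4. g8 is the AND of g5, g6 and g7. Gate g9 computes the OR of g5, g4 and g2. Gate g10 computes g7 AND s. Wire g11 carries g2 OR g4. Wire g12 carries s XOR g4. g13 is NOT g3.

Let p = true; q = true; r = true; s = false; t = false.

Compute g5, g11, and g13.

g5 = true, g11 = false, g13 = true

g1 = t XOR s = false XOR false = false
g2 = t AND g1 AND p = false AND false AND true = false
g3 = q NOR r = true NOR true = false
g4 = g2 AND g3 = false AND false = false
g5 = g2 NOR g1 = false NOR false = true
g11 = g2 OR g4 = false OR false = false
g13 = NOT g3 = NOT false = true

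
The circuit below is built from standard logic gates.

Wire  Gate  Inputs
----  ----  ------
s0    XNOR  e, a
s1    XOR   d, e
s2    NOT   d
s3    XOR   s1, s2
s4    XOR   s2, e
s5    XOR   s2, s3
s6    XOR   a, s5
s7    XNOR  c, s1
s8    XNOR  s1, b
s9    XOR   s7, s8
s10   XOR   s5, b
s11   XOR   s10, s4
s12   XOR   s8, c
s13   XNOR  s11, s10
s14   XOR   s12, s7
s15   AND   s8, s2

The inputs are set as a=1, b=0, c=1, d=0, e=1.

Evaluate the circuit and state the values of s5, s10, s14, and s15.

s5 = 1, s10 = 1, s14 = 0, s15 = 0

s1 = d XOR e = 0 XOR 1 = 1
s2 = NOT d = NOT 0 = 1
s3 = s1 XOR s2 = 1 XOR 1 = 0
s5 = s2 XOR s3 = 1 XOR 0 = 1
s7 = c XNOR s1 = 1 XNOR 1 = 1
s8 = s1 XNOR b = 1 XNOR 0 = 0
s10 = s5 XOR b = 1 XOR 0 = 1
s12 = s8 XOR c = 0 XOR 1 = 1
s14 = s12 XOR s7 = 1 XOR 1 = 0
s15 = s8 AND s2 = 0 AND 1 = 0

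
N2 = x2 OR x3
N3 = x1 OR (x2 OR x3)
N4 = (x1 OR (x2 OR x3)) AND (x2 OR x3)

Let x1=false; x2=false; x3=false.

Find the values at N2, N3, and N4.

N2 = false, N3 = false, N4 = false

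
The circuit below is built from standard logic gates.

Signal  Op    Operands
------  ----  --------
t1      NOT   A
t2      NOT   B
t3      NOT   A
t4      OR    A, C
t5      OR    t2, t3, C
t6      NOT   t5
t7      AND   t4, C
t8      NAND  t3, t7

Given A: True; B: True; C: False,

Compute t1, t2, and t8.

t1 = False  t2 = False  t8 = True

t1 = NOT A = NOT True = False
t2 = NOT B = NOT True = False
t3 = NOT A = NOT True = False
t4 = A OR C = True OR False = True
t7 = t4 AND C = True AND False = False
t8 = t3 NAND t7 = False NAND False = True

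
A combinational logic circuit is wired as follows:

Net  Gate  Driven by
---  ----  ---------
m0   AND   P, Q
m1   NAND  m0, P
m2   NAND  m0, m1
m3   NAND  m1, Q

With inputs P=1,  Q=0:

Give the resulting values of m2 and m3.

m0 = P AND Q = 1 AND 0 = 0
m1 = m0 NAND P = 0 NAND 1 = 1
m2 = m0 NAND m1 = 0 NAND 1 = 1
m3 = m1 NAND Q = 1 NAND 0 = 1

m2 = 1, m3 = 1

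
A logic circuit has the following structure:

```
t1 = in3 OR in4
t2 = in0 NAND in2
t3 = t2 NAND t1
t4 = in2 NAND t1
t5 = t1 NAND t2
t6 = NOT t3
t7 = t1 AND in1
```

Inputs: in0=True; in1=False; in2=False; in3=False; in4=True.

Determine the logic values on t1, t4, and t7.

t1 = True  t4 = True  t7 = False

t1 = in3 OR in4 = False OR True = True
t4 = in2 NAND t1 = False NAND True = True
t7 = t1 AND in1 = True AND False = False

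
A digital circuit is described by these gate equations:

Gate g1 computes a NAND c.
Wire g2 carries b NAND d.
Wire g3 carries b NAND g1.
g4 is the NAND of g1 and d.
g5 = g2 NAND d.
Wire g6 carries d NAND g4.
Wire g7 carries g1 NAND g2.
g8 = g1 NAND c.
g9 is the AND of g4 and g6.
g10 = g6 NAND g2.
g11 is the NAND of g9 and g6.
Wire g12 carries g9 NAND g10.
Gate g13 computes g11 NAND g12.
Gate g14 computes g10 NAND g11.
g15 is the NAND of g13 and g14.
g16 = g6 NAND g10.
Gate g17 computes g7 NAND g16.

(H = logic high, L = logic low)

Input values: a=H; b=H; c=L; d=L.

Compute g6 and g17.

g1 = a NAND c = H NAND L = H
g2 = b NAND d = H NAND L = H
g4 = g1 NAND d = H NAND L = H
g6 = d NAND g4 = L NAND H = H
g7 = g1 NAND g2 = H NAND H = L
g10 = g6 NAND g2 = H NAND H = L
g16 = g6 NAND g10 = H NAND L = H
g17 = g7 NAND g16 = L NAND H = H

g6 = H, g17 = H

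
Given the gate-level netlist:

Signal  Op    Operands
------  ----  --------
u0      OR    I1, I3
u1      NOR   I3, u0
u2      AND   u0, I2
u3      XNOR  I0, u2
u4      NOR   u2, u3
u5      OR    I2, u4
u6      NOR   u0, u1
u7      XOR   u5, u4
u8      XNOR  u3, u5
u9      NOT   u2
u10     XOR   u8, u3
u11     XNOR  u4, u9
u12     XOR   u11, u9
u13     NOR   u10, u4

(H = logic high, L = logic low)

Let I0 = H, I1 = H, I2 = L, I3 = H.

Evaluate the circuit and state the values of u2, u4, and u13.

u0 = I1 OR I3 = H OR H = H
u2 = u0 AND I2 = H AND L = L
u3 = I0 XNOR u2 = H XNOR L = L
u4 = u2 NOR u3 = L NOR L = H
u5 = I2 OR u4 = L OR H = H
u8 = u3 XNOR u5 = L XNOR H = L
u10 = u8 XOR u3 = L XOR L = L
u13 = u10 NOR u4 = L NOR H = L

u2 = L, u4 = H, u13 = L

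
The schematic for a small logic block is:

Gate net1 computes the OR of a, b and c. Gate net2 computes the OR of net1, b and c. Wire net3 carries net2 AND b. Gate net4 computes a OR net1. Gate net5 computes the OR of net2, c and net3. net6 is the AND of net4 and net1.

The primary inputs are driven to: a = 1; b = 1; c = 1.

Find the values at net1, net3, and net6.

net1 = a OR b OR c = 1 OR 1 OR 1 = 1
net2 = net1 OR b OR c = 1 OR 1 OR 1 = 1
net3 = net2 AND b = 1 AND 1 = 1
net4 = a OR net1 = 1 OR 1 = 1
net6 = net4 AND net1 = 1 AND 1 = 1

net1 = 1, net3 = 1, net6 = 1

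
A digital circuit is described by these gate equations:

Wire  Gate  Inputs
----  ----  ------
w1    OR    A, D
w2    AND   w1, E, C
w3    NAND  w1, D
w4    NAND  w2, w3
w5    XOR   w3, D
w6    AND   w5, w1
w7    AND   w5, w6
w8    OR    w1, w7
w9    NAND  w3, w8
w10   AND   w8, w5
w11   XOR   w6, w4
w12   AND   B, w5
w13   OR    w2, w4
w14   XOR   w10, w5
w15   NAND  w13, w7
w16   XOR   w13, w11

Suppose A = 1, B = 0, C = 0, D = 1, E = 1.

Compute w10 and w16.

w1 = A OR D = 1 OR 1 = 1
w2 = w1 AND E AND C = 1 AND 1 AND 0 = 0
w3 = w1 NAND D = 1 NAND 1 = 0
w4 = w2 NAND w3 = 0 NAND 0 = 1
w5 = w3 XOR D = 0 XOR 1 = 1
w6 = w5 AND w1 = 1 AND 1 = 1
w7 = w5 AND w6 = 1 AND 1 = 1
w8 = w1 OR w7 = 1 OR 1 = 1
w10 = w8 AND w5 = 1 AND 1 = 1
w11 = w6 XOR w4 = 1 XOR 1 = 0
w13 = w2 OR w4 = 0 OR 1 = 1
w16 = w13 XOR w11 = 1 XOR 0 = 1

w10 = 1  w16 = 1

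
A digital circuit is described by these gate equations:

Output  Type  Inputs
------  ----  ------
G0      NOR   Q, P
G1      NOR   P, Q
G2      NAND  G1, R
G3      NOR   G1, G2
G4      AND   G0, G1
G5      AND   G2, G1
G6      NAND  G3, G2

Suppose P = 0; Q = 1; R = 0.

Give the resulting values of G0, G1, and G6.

G0 = Q NOR P = 1 NOR 0 = 0
G1 = P NOR Q = 0 NOR 1 = 0
G2 = G1 NAND R = 0 NAND 0 = 1
G3 = G1 NOR G2 = 0 NOR 1 = 0
G6 = G3 NAND G2 = 0 NAND 1 = 1

G0 = 0, G1 = 0, G6 = 1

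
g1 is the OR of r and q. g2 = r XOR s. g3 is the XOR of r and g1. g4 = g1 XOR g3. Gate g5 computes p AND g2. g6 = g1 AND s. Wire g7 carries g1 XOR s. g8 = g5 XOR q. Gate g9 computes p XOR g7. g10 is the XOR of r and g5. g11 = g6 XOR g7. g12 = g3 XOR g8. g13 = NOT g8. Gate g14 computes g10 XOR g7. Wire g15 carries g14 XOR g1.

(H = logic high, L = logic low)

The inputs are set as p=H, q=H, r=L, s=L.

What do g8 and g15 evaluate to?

g1 = r OR q = L OR H = H
g2 = r XOR s = L XOR L = L
g5 = p AND g2 = H AND L = L
g7 = g1 XOR s = H XOR L = H
g8 = g5 XOR q = L XOR H = H
g10 = r XOR g5 = L XOR L = L
g14 = g10 XOR g7 = L XOR H = H
g15 = g14 XOR g1 = H XOR H = L

g8 = H, g15 = L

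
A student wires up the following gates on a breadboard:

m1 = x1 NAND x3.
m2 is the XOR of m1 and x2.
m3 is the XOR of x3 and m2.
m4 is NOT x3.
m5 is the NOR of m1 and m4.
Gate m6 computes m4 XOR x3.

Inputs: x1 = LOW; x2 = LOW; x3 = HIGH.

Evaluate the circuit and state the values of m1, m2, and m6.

m1 = HIGH, m2 = HIGH, m6 = HIGH

m1 = x1 NAND x3 = LOW NAND HIGH = HIGH
m2 = m1 XOR x2 = HIGH XOR LOW = HIGH
m4 = NOT x3 = NOT HIGH = LOW
m6 = m4 XOR x3 = LOW XOR HIGH = HIGH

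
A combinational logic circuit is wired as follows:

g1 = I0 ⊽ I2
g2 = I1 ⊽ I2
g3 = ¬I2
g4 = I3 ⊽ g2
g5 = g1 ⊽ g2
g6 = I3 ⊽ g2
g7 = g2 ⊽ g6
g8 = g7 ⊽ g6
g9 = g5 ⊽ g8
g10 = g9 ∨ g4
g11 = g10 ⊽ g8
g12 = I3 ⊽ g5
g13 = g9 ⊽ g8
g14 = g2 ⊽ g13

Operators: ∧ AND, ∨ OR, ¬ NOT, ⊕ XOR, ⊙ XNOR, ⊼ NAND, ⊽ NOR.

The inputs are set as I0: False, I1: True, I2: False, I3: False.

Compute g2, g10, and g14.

g2 = False; g10 = True; g14 = True

g1 = I0 NOR I2 = False NOR False = True
g2 = I1 NOR I2 = True NOR False = False
g4 = I3 NOR g2 = False NOR False = True
g5 = g1 NOR g2 = True NOR False = False
g6 = I3 NOR g2 = False NOR False = True
g7 = g2 NOR g6 = False NOR True = False
g8 = g7 NOR g6 = False NOR True = False
g9 = g5 NOR g8 = False NOR False = True
g10 = g9 OR g4 = True OR True = True
g13 = g9 NOR g8 = True NOR False = False
g14 = g2 NOR g13 = False NOR False = True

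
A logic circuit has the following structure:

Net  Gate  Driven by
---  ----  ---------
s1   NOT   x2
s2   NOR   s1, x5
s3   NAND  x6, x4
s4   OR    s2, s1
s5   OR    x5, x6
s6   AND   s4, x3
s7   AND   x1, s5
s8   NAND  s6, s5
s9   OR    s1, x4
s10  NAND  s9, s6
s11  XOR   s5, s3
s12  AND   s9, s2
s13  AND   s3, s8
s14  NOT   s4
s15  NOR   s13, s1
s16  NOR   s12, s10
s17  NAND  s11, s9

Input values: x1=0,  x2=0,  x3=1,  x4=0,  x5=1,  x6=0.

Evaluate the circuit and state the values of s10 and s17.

s1 = NOT x2 = NOT 0 = 1
s2 = s1 NOR x5 = 1 NOR 1 = 0
s3 = x6 NAND x4 = 0 NAND 0 = 1
s4 = s2 OR s1 = 0 OR 1 = 1
s5 = x5 OR x6 = 1 OR 0 = 1
s6 = s4 AND x3 = 1 AND 1 = 1
s9 = s1 OR x4 = 1 OR 0 = 1
s10 = s9 NAND s6 = 1 NAND 1 = 0
s11 = s5 XOR s3 = 1 XOR 1 = 0
s17 = s11 NAND s9 = 0 NAND 1 = 1

s10 = 0; s17 = 1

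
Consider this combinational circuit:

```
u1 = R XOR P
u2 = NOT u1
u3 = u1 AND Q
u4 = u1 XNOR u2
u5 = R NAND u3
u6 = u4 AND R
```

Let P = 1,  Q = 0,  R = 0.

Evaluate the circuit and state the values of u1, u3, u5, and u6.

u1 = R XOR P = 0 XOR 1 = 1
u2 = NOT u1 = NOT 1 = 0
u3 = u1 AND Q = 1 AND 0 = 0
u4 = u1 XNOR u2 = 1 XNOR 0 = 0
u5 = R NAND u3 = 0 NAND 0 = 1
u6 = u4 AND R = 0 AND 0 = 0

u1 = 1; u3 = 0; u5 = 1; u6 = 0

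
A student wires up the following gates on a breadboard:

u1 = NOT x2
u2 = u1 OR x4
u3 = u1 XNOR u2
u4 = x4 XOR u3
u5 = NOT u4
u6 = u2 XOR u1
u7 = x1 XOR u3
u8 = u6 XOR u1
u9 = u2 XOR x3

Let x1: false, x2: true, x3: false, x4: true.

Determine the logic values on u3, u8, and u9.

u1 = NOT x2 = NOT true = false
u2 = u1 OR x4 = false OR true = true
u3 = u1 XNOR u2 = false XNOR true = false
u6 = u2 XOR u1 = true XOR false = true
u8 = u6 XOR u1 = true XOR false = true
u9 = u2 XOR x3 = true XOR false = true

u3 = false; u8 = true; u9 = true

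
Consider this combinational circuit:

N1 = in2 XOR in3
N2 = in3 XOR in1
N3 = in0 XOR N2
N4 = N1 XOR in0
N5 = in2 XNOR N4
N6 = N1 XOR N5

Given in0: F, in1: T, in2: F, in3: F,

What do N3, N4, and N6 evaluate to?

N1 = in2 XOR in3 = F XOR F = F
N2 = in3 XOR in1 = F XOR T = T
N3 = in0 XOR N2 = F XOR T = T
N4 = N1 XOR in0 = F XOR F = F
N5 = in2 XNOR N4 = F XNOR F = T
N6 = N1 XOR N5 = F XOR T = T

N3 = T, N4 = F, N6 = T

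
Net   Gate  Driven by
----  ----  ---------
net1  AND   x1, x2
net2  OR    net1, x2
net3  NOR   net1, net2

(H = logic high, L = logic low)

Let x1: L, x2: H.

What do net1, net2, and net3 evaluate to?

net1 = x1 AND x2 = L AND H = L
net2 = net1 OR x2 = L OR H = H
net3 = net1 NOR net2 = L NOR H = L

net1 = L, net2 = H, net3 = L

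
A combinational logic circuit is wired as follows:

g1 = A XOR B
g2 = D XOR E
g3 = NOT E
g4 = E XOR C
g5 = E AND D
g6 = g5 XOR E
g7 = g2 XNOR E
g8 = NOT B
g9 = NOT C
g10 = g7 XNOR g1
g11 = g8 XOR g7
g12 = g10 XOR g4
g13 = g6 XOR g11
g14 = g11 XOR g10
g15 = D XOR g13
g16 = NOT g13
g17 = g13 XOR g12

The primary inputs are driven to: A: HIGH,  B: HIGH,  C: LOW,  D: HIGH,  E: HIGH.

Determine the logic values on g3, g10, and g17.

g3 = LOW, g10 = HIGH, g17 = LOW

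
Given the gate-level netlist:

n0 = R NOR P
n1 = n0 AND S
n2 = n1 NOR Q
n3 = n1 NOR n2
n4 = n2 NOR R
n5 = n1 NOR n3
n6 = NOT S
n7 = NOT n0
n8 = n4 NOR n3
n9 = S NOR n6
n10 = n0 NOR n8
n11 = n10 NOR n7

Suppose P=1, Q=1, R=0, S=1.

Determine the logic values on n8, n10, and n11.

n8 = 0  n10 = 1  n11 = 0

n0 = R NOR P = 0 NOR 1 = 0
n1 = n0 AND S = 0 AND 1 = 0
n2 = n1 NOR Q = 0 NOR 1 = 0
n3 = n1 NOR n2 = 0 NOR 0 = 1
n4 = n2 NOR R = 0 NOR 0 = 1
n7 = NOT n0 = NOT 0 = 1
n8 = n4 NOR n3 = 1 NOR 1 = 0
n10 = n0 NOR n8 = 0 NOR 0 = 1
n11 = n10 NOR n7 = 1 NOR 1 = 0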